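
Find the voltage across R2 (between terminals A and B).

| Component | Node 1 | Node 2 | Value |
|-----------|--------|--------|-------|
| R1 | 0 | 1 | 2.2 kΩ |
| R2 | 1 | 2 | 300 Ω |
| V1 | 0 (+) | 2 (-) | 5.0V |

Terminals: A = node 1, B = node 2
R1 and R2 are in series across V1 (node 0 → node 1 → node 2), and the output A–B is taken across R2, so this is a voltage divider.
Series current: I = V1/(R1 + R2) = 5/(2200 + 300) = 5/2500 = 0.002 A
V_R2 = I × R2 = V1 × R2/(R1 + R2) = 5 × 300/2500 = 0.6 V

Final answer: 0.6 V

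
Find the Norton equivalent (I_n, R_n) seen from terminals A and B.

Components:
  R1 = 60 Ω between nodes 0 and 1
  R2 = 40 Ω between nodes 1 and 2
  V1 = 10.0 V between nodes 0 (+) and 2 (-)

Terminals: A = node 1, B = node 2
Find the Thévenin equivalent first; then I_n = V_th/R_th and R_n = R_th.
Step 1 — V_th is the open-circuit voltage V_A - V_B (nothing connected across the terminals).
Nodal analysis, taking node 2 as the 0 V reference.
Source V1 fixes V_0 = 10 V.
KCL at each unknown node (sum of currents leaving = 0; resistances in Ω):
  Node 1: (V_1 - 10)/60 + (V_1 - 0)/40 = 0
Collecting terms: 0.04167 × V_1 = 0.1667  =>  V_1 = 4 V
V_th = V_1 - V_2 = 4 - 0 = 4 V
Step 2 — R_th: zero the source — replace V1 by a short circuit (node 2 merges into node 0) — and find the resistance seen between A (node 1) and B (node 0).
Reduce the network between node 1 (A) and node 0 (B) by series/parallel combination:
  Rp1 = R1 ‖ R2 (parallel, both between nodes 0 and 1) = 1/(1/60 + 1/40) = 24 Ω
R_th = 24 Ω
I_n = V_th/R_th = 4/24 = 0.1667 A, and R_n = R_th = 24 Ω

Final answer: I_n = 0.1667 A, R_n = 24 Ω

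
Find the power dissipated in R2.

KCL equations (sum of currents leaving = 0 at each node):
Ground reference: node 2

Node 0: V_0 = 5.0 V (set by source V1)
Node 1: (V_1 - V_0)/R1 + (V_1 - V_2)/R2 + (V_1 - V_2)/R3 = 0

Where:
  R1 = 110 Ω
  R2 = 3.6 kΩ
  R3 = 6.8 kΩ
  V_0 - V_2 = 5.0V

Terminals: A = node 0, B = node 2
Nodal analysis, taking node 2 as the 0 V reference.
Source V1 fixes V_0 = 5 V.
KCL at each unknown node (sum of currents leaving = 0; resistances in Ω):
  Node 1: (V_1 - 5)/110 + (V_1 - 0)/3600 + (V_1 - 0)/6800 = 0
Collecting terms: 0.009516 × V_1 = 0.04545  =>  V_1 = 4.777 V
I_R2 = (V_1 - V_2)/R2 = (4.777 - 0)/3600 = 0.001327 A
P_R2 = I_R2² × R2 = (0.001327)² × 3600 = 0.006338 W

Final answer: 0.006338 W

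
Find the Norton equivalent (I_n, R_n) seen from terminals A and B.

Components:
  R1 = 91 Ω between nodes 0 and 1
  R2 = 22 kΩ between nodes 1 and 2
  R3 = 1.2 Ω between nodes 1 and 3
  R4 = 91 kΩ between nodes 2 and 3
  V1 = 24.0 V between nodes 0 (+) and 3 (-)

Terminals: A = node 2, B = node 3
Find the Thévenin equivalent first; then I_n = V_th/R_th and R_n = R_th.
Step 1 — V_th is the open-circuit voltage V_A - V_B (nothing connected across the terminals).
Nodal analysis, taking node 3 as the 0 V reference.
Source V1 fixes V_0 = 24 V.
KCL at each unknown node (sum of currents leaving = 0; resistances in Ω):
  Node 1: (V_1 - 24)/91 + (V_1 - V_2)/22000 + (V_1 - 0)/1.2 = 0
  Node 2: (V_2 - V_1)/22000 + (V_2 - 0)/91000 = 0
Collecting terms (coefficients in siemens):
  0.8444·V_1 - 0.00004545·V_2 = 0.2637
  0.00005644·V_2 - 0.00004545·V_1 = 0
Determinant D = (0.8444)(0.00005644) - (-0.00004545)(-0.00004545) = 0.00004766
V_1 = [(0.2637)(0.00005644) - (-0.00004545)(0)]/D = 0.3124 V
V_2 = [(0.8444)(0) - (0.2637)(-0.00004545)]/D = 0.2515 V
V_th = V_2 - V_3 = 0.2515 - 0 = 0.2515 V
Step 2 — R_th: zero the source — replace V1 by a short circuit (node 3 merges into node 0) — and find the resistance seen between A (node 2) and B (node 0).
Reduce the network between node 2 (A) and node 0 (B) by series/parallel combination:
  Rp1 = R1 ‖ R3 (parallel, both between nodes 0 and 1) = 1/(1/91 + 1/1.2) = 1.184 Ω
  Rs1 = R2 + Rp1 (series, joined only at node 1) = 22000 + 1.184 = 22000 Ω
  Rp2 = R4 ‖ Rs1 (parallel, both between nodes 0 and 2) = 1/(1/91000 + 1/22000) = 17720 Ω
R_th = 17.72 kΩ
I_n = V_th/R_th = 0.2515/17720 = 0.0000142 A, and R_n = R_th = 17.72 kΩ

Final answer: I_n = 1.42e-05 A, R_n = 17.72 kΩ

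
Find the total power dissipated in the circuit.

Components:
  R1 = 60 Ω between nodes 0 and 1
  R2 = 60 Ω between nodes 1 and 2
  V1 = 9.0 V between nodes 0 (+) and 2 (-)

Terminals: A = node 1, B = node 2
Nodal analysis, taking node 2 as the 0 V reference.
Source V1 fixes V_0 = 9 V.
KCL at each unknown node (sum of currents leaving = 0; resistances in Ω):
  Node 1: (V_1 - 9)/60 + (V_1 - 0)/60 = 0
Collecting terms: 0.03333 × V_1 = 0.15  =>  V_1 = 4.5 V
Power in each resistor, P = (ΔV)²/R:
  P_R1 = (9 - 4.5)²/60 = 0.3375 W
  P_R2 = (4.5 - 0)²/60 = 0.3375 W
P_total = P_R1 + P_R2 = 0.675 W

Final answer: 0.675 W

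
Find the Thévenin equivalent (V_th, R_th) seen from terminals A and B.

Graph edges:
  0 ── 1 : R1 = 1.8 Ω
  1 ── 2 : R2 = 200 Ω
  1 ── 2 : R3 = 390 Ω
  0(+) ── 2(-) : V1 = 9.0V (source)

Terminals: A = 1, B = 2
Step 1 — V_th is the open-circuit voltage V_A - V_B (nothing connected across the terminals).
Nodal analysis, taking node 2 as the 0 V reference.
Source V1 fixes V_0 = 9 V.
KCL at each unknown node (sum of currents leaving = 0; resistances in Ω):
  Node 1: (V_1 - 9)/1.8 + (V_1 - 0)/200 + (V_1 - 0)/390 = 0
Collecting terms: 0.5631 × V_1 = 5  =>  V_1 = 8.879 V
V_th = V_1 - V_2 = 8.879 - 0 = 8.879 V
Step 2 — R_th: zero the source — replace V1 by a short circuit (node 2 merges into node 0) — and find the resistance seen between A (node 1) and B (node 0).
Reduce the network between node 1 (A) and node 0 (B) by series/parallel combination:
  Rp1 = R1 ‖ R2 ‖ R3 (parallel, all between nodes 0 and 1) = 1/(1/1.8 + 1/200 + 1/390) = 1.776 Ω
R_th = 1.776 Ω

Final answer: V_th = 8.879 V, R_th = 1.776 Ω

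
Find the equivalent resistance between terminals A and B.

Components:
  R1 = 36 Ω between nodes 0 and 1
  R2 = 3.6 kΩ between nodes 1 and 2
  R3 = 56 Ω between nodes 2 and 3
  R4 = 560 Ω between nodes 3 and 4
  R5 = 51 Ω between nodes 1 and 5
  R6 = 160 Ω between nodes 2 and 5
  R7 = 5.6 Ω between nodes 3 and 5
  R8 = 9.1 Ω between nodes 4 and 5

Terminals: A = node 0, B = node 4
The network is not a plain series/parallel combination. Inject a 1 A test current into terminal A (node 0) and return it from terminal B (node 4); then R_eq = V_A / (1 A).
Nodal analysis, taking node 4 as the 0 V reference.
Current source I_test pushes 1 A into node 0 and draws it out of node 4.
KCL at each unknown node (sum of currents leaving = 0; resistances in Ω):
  Node 0: (V_0 - V_1)/36 - 1 = 0
  Node 1: (V_1 - V_0)/36 + (V_1 - V_2)/3600 + (V_1 - V_5)/51 = 0
  Node 2: (V_2 - V_1)/3600 + (V_2 - V_3)/56 + (V_2 - V_5)/160 = 0
  Node 3: (V_3 - V_2)/56 + (V_3 - 0)/560 + (V_3 - V_5)/5.6 = 0
  Node 5: (V_5 - V_1)/51 + (V_5 - V_2)/160 + (V_5 - V_3)/5.6 + (V_5 - 0)/9.1 = 0
Collecting terms (coefficients in siemens):
  0.02778·V_0 - 0.02778·V_1 = 1
  0.04766·V_1 - 0.02778·V_0 - 0.0002778·V_2 - 0.01961·V_5 = 0
  0.02438·V_2 - 0.0002778·V_1 - 0.01786·V_3 - 0.00625·V_5 = 0
  0.1982·V_3 - 0.01786·V_2 - 0.1786·V_5 = 0
  0.3143·V_5 - 0.01961·V_1 - 0.00625·V_2 - 0.1786·V_3 = 0
Solving these 5 simultaneous equations (Gaussian elimination) gives:
  V_0 = 95.25 V, V_1 = 59.25 V, V_2 = 9.505 V, V_3 = 8.924 V
  V_5 = 8.955 V
R_eq = V_0 / 1 A = 95.25 Ω

Final answer: 95.25 Ω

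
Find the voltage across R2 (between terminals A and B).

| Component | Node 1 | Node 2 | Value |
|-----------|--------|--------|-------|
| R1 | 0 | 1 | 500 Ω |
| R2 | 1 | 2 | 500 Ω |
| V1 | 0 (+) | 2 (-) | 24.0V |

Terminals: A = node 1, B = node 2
R1 and R2 are in series across V1 (node 0 → node 1 → node 2), and the output A–B is taken across R2, so this is a voltage divider.
Series current: I = V1/(R1 + R2) = 24/(500 + 500) = 24/1000 = 0.024 A
V_R2 = I × R2 = V1 × R2/(R1 + R2) = 24 × 500/1000 = 12 V

Final answer: 12 V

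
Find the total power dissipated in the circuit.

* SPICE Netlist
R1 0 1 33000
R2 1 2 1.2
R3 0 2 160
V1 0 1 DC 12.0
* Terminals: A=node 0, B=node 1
Nodal analysis, taking node 1 as the 0 V reference.
Source V1 fixes V_0 = 12 V.
KCL at each unknown node (sum of currents leaving = 0; resistances in Ω):
  Node 2: (V_2 - 0)/1.2 + (V_2 - 12)/160 = 0
Collecting terms: 0.8396 × V_2 = 0.075  =>  V_2 = 0.08933 V
Power in each resistor, P = (ΔV)²/R:
  P_R1 = (12 - 0)²/33000 = 0.004364 W
  P_R2 = (0 - 0.08933)²/1.2 = 0.00665 W
  P_R3 = (12 - 0.08933)²/160 = 0.8867 W
P_total = P_R1 + P_R2 + P_R3 = 0.8977 W

Final answer: 0.8977 W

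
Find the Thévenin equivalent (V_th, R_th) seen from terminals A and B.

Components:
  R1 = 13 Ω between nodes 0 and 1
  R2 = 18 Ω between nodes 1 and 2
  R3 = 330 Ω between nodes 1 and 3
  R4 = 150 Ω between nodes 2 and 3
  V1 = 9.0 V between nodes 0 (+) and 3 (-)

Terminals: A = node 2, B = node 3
Step 1 — V_th is the open-circuit voltage V_A - V_B (nothing connected across the terminals).
Nodal analysis, taking node 3 as the 0 V reference.
Source V1 fixes V_0 = 9 V.
KCL at each unknown node (sum of currents leaving = 0; resistances in Ω):
  Node 1: (V_1 - 9)/13 + (V_1 - V_2)/18 + (V_1 - 0)/330 = 0
  Node 2: (V_2 - V_1)/18 + (V_2 - 0)/150 = 0
Collecting terms (coefficients in siemens):
  0.1355·V_1 - 0.05556·V_2 = 0.6923
  0.06222·V_2 - 0.05556·V_1 = 0
Determinant D = (0.1355)(0.06222) - (-0.05556)(-0.05556) = 0.005345
V_1 = [(0.6923)(0.06222) - (-0.05556)(0)]/D = 8.059 V
V_2 = [(0.1355)(0) - (0.6923)(-0.05556)]/D = 7.195 V
V_th = V_2 - V_3 = 7.195 - 0 = 7.195 V
Step 2 — R_th: zero the source — replace V1 by a short circuit (node 3 merges into node 0) — and find the resistance seen between A (node 2) and B (node 0).
Reduce the network between node 2 (A) and node 0 (B) by series/parallel combination:
  Rp1 = R1 ‖ R3 (parallel, both between nodes 0 and 1) = 1/(1/13 + 1/330) = 12.51 Ω
  Rs1 = R2 + Rp1 (series, joined only at node 1) = 18 + 12.51 = 30.51 Ω
  Rp2 = R4 ‖ Rs1 (parallel, both between nodes 0 and 2) = 1/(1/150 + 1/30.51) = 25.35 Ω
R_th = 25.35 Ω

Final answer: V_th = 7.195 V, R_th = 25.35 Ω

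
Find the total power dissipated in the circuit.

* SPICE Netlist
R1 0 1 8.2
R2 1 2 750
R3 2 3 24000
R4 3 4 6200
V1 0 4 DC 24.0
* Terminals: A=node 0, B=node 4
Nodal analysis, taking node 4 as the 0 V reference.
Source V1 fixes V_0 = 24 V.
KCL at each unknown node (sum of currents leaving = 0; resistances in Ω):
  Node 1: (V_1 - 24)/8.2 + (V_1 - V_2)/750 = 0
  Node 2: (V_2 - V_1)/750 + (V_2 - V_3)/24000 = 0
  Node 3: (V_3 - V_2)/24000 + (V_3 - 0)/6200 = 0
Collecting terms (coefficients in siemens):
  0.1233·V_1 - 0.001333·V_2 = 2.927
  0.001375·V_2 - 0.001333·V_1 - 0.00004167·V_3 = 0
  0.000203·V_3 - 0.00004167·V_2 = 0
Solving these 3 simultaneous equations (Gaussian elimination) gives:
  V_1 = 23.99 V, V_2 = 23.41 V, V_3 = 4.806 V
Power in each resistor, P = (ΔV)²/R:
  P_R1 = (24 - 23.99)²/8.2 = 0.000004928 W
  P_R2 = (23.99 - 23.41)²/750 = 0.0004507 W
  P_R3 = (23.41 - 4.806)²/24000 = 0.01442 W
  P_R4 = (4.806 - 0)²/6200 = 0.003726 W
P_total = P_R1 + P_R2 + P_R3 + P_R4 = 0.01861 W

Final answer: 0.01861 W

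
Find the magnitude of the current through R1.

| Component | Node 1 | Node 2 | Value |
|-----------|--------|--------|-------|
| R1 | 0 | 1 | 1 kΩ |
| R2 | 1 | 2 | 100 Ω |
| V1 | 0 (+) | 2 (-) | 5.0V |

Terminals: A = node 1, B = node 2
Nodal analysis, taking node 2 as the 0 V reference.
Source V1 fixes V_0 = 5 V.
KCL at each unknown node (sum of currents leaving = 0; resistances in Ω):
  Node 1: (V_1 - 5)/1000 + (V_1 - 0)/100 = 0
Collecting terms: 0.011 × V_1 = 0.005  =>  V_1 = 0.4545 V
I_R1 = (V_0 - V_1)/R1 = (5 - 0.4545)/1000 = 0.004545 A
|I_R1| = 0.004545 A

Final answer: |I_R1| = 0.004545 A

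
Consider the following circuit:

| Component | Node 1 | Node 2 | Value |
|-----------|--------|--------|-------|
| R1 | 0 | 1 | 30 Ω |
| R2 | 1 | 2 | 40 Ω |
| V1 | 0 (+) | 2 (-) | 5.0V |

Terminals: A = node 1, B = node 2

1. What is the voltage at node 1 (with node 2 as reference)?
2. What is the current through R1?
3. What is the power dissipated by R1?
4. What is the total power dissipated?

Nodal analysis, taking node 2 as the 0 V reference.
Source V1 fixes V_0 = 5 V.
KCL at each unknown node (sum of currents leaving = 0; resistances in Ω):
  Node 1: (V_1 - 5)/30 + (V_1 - 0)/40 = 0
Collecting terms: 0.05833 × V_1 = 0.1667  =>  V_1 = 2.857 V
Part 1:
  Read off the nodal solution: V_1 = 2.857 V
Part 2:
  I_R1 = (V_0 - V_1)/R1 = (5 - 2.857)/30 = 0.07143 A
  Magnitude: I_R1 = 0.07143 A
Part 3:
  I_R1 = (V_0 - V_1)/R1 = (5 - 2.857)/30 = 0.07143 A
  P_R1 = I_R1² × R1 = (0.07143)² × 30 = 0.1531 W
Part 4:
  Power in each resistor, P = (ΔV)²/R:
    P_R1 = (5 - 2.857)²/30 = 0.1531 W
    P_R2 = (2.857 - 0)²/40 = 0.2041 W
  P_total = P_R1 + P_R2 = 0.3571 W

Final answers:
1. V_1 = 2.857 V
2. I_R1 = 0.07143 A
3. P_R1 = 0.1531 W
4. P_total = 0.3571 W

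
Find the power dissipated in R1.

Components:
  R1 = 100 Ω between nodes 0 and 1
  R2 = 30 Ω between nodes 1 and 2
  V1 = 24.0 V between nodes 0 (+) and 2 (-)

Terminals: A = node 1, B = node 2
Nodal analysis, taking node 2 as the 0 V reference.
Source V1 fixes V_0 = 24 V.
KCL at each unknown node (sum of currents leaving = 0; resistances in Ω):
  Node 1: (V_1 - 24)/100 + (V_1 - 0)/30 = 0
Collecting terms: 0.04333 × V_1 = 0.24  =>  V_1 = 5.538 V
I_R1 = (V_0 - V_1)/R1 = (24 - 5.538)/100 = 0.1846 A
P_R1 = I_R1² × R1 = (0.1846)² × 100 = 3.408 W

Final answer: 3.408 W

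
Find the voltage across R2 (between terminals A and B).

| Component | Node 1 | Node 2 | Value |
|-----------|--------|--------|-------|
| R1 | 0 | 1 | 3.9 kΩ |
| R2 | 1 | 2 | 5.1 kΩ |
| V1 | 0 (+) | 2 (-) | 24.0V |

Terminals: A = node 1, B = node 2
R1 and R2 are in series across V1 (node 0 → node 1 → node 2), and the output A–B is taken across R2, so this is a voltage divider.
Series current: I = V1/(R1 + R2) = 24/(3900 + 5100) = 24/9000 = 0.002667 A
V_R2 = I × R2 = V1 × R2/(R1 + R2) = 24 × 5100/9000 = 13.6 V

Final answer: 13.6 V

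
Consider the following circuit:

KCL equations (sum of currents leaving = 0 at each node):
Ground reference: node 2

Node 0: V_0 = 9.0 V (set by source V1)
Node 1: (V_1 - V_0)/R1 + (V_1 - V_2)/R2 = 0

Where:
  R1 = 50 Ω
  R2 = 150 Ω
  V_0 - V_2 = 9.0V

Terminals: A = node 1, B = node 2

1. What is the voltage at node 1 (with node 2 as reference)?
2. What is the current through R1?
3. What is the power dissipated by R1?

Nodal analysis, taking node 2 as the 0 V reference.
Source V1 fixes V_0 = 9 V.
KCL at each unknown node (sum of currents leaving = 0; resistances in Ω):
  Node 1: (V_1 - 9)/50 + (V_1 - 0)/150 = 0
Collecting terms: 0.02667 × V_1 = 0.18  =>  V_1 = 6.75 V
Part 1:
  Read off the nodal solution: V_1 = 6.75 V
Part 2:
  I_R1 = (V_0 - V_1)/R1 = (9 - 6.75)/50 = 0.045 A
  Magnitude: I_R1 = 0.045 A
Part 3:
  I_R1 = (V_0 - V_1)/R1 = (9 - 6.75)/50 = 0.045 A
  P_R1 = I_R1² × R1 = (0.045)² × 50 = 0.1013 W

Final answers:
1. V_1 = 6.75 V
2. I_R1 = 0.045 A
3. P_R1 = 0.1013 W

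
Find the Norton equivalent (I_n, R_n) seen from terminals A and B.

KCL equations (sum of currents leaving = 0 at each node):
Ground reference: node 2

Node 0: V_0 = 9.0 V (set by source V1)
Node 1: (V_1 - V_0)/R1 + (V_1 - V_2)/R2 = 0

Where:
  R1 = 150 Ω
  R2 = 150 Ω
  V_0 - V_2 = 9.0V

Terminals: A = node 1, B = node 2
Find the Thévenin equivalent first; then I_n = V_th/R_th and R_n = R_th.
Step 1 — V_th is the open-circuit voltage V_A - V_B (nothing connected across the terminals).
Nodal analysis, taking node 2 as the 0 V reference.
Source V1 fixes V_0 = 9 V.
KCL at each unknown node (sum of currents leaving = 0; resistances in Ω):
  Node 1: (V_1 - 9)/150 + (V_1 - 0)/150 = 0
Collecting terms: 0.01333 × V_1 = 0.06  =>  V_1 = 4.5 V
V_th = V_1 - V_2 = 4.5 - 0 = 4.5 V
Step 2 — R_th: zero the source — replace V1 by a short circuit (node 2 merges into node 0) — and find the resistance seen between A (node 1) and B (node 0).
Reduce the network between node 1 (A) and node 0 (B) by series/parallel combination:
  Rp1 = R1 ‖ R2 (parallel, both between nodes 0 and 1) = 1/(1/150 + 1/150) = 75 Ω
R_th = 75 Ω
I_n = V_th/R_th = 4.5/75 = 0.06 A, and R_n = R_th = 75 Ω

Final answer: I_n = 0.06 A, R_n = 75 Ω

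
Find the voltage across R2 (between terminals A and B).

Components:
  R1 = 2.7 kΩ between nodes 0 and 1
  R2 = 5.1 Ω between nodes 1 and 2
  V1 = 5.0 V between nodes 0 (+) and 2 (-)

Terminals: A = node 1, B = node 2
R1 and R2 are in series across V1 (node 0 → node 1 → node 2), and the output A–B is taken across R2, so this is a voltage divider.
Series current: I = V1/(R1 + R2) = 5/(2700 + 5.1) = 5/2705 = 0.001848 A
V_R2 = I × R2 = V1 × R2/(R1 + R2) = 5 × 5.1/2705 = 0.009427 V

Final answer: 0.009427 V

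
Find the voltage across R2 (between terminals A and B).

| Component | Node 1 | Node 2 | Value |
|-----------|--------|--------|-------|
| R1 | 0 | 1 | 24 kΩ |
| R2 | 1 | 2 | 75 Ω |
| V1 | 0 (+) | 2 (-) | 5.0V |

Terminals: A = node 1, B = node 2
R1 and R2 are in series across V1 (node 0 → node 1 → node 2), and the output A–B is taken across R2, so this is a voltage divider.
Series current: I = V1/(R1 + R2) = 5/(24000 + 75) = 5/24080 = 0.0002077 A
V_R2 = I × R2 = V1 × R2/(R1 + R2) = 5 × 75/24080 = 0.01558 V

Final answer: 0.01558 V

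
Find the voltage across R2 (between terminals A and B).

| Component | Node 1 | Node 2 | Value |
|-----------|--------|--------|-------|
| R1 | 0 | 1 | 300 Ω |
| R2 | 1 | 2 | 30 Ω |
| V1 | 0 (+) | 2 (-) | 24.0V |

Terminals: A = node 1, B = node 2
R1 and R2 are in series across V1 (node 0 → node 1 → node 2), and the output A–B is taken across R2, so this is a voltage divider.
Series current: I = V1/(R1 + R2) = 24/(300 + 30) = 24/330 = 0.07273 A
V_R2 = I × R2 = V1 × R2/(R1 + R2) = 24 × 30/330 = 2.182 V

Final answer: 2.182 V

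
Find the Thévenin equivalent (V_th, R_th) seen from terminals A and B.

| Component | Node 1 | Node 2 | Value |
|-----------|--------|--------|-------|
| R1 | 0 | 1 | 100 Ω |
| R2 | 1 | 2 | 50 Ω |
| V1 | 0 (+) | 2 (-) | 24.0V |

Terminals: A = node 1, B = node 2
Step 1 — V_th is the open-circuit voltage V_A - V_B (nothing connected across the terminals).
Nodal analysis, taking node 2 as the 0 V reference.
Source V1 fixes V_0 = 24 V.
KCL at each unknown node (sum of currents leaving = 0; resistances in Ω):
  Node 1: (V_1 - 24)/100 + (V_1 - 0)/50 = 0
Collecting terms: 0.03 × V_1 = 0.24  =>  V_1 = 8 V
V_th = V_1 - V_2 = 8 - 0 = 8 V
Step 2 — R_th: zero the source — replace V1 by a short circuit (node 2 merges into node 0) — and find the resistance seen between A (node 1) and B (node 0).
Reduce the network between node 1 (A) and node 0 (B) by series/parallel combination:
  Rp1 = R1 ‖ R2 (parallel, both between nodes 0 and 1) = 1/(1/100 + 1/50) = 33.33 Ω
R_th = 33.33 Ω

Final answer: V_th = 8 V, R_th = 33.33 Ω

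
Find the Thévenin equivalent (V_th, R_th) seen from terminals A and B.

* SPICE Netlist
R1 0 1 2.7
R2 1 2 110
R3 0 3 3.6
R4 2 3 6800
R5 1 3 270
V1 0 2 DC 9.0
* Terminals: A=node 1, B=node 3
Step 1 — V_th is the open-circuit voltage V_A - V_B (nothing connected across the terminals).
Nodal analysis, taking node 2 as the 0 V reference.
Source V1 fixes V_0 = 9 V.
KCL at each unknown node (sum of currents leaving = 0; resistances in Ω):
  Node 1: (V_1 - 9)/2.7 + (V_1 - 0)/110 + (V_1 - V_3)/270 = 0
  Node 3: (V_3 - 9)/3.6 + (V_3 - 0)/6800 + (V_3 - V_1)/270 = 0
Collecting terms (coefficients in siemens):
  0.3832·V_1 - 0.003704·V_3 = 3.333
  0.2816·V_3 - 0.003704·V_1 = 2.5
Determinant D = (0.3832)(0.2816) - (-0.003704)(-0.003704) = 0.1079
V_1 = [(3.333)(0.2816) - (-0.003704)(2.5)]/D = 8.786 V
V_3 = [(0.3832)(2.5) - (3.333)(-0.003704)]/D = 8.992 V
V_th = V_1 - V_3 = 8.786 - 8.992 = -0.2061 V
Step 2 — R_th: zero the source — replace V1 by a short circuit (node 2 merges into node 0) — and find the resistance seen between A (node 1) and B (node 3).
Reduce the network between node 1 (A) and node 3 (B) by series/parallel combination:
  Rp1 = R1 ‖ R2 (parallel, both between nodes 0 and 1) = 1/(1/2.7 + 1/110) = 2.635 Ω
  Rp2 = R3 ‖ R4 (parallel, both between nodes 0 and 3) = 1/(1/3.6 + 1/6800) = 3.598 Ω
  Rs1 = Rp1 + Rp2 (series, joined only at node 0) = 2.635 + 3.598 = 6.233 Ω
  Rp3 = R5 ‖ Rs1 (parallel, both between nodes 1 and 3) = 1/(1/270 + 1/6.233) = 6.093 Ω
R_th = 6.093 Ω

Final answer: V_th = -0.2061 V, R_th = 6.093 Ω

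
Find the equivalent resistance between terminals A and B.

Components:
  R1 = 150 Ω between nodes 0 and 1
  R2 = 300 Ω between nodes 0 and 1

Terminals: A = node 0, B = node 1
Reduce the network between node 0 (A) and node 1 (B) by series/parallel combination:
  Rp1 = R1 ‖ R2 (parallel, both between nodes 0 and 1) = 1/(1/150 + 1/300) = 100 Ω
R_eq = 100 Ω

Final answer: 100 Ω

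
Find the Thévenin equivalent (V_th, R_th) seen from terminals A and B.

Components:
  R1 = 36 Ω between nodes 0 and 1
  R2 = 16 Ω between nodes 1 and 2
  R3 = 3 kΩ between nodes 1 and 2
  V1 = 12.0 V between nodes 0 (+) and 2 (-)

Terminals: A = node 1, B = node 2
Step 1 — V_th is the open-circuit voltage V_A - V_B (nothing connected across the terminals).
Nodal analysis, taking node 2 as the 0 V reference.
Source V1 fixes V_0 = 12 V.
KCL at each unknown node (sum of currents leaving = 0; resistances in Ω):
  Node 1: (V_1 - 12)/36 + (V_1 - 0)/16 + (V_1 - 0)/3000 = 0
Collecting terms: 0.09061 × V_1 = 0.3333  =>  V_1 = 3.679 V
V_th = V_1 - V_2 = 3.679 - 0 = 3.679 V
Step 2 — R_th: zero the source — replace V1 by a short circuit (node 2 merges into node 0) — and find the resistance seen between A (node 1) and B (node 0).
Reduce the network between node 1 (A) and node 0 (B) by series/parallel combination:
  Rp1 = R1 ‖ R2 ‖ R3 (parallel, all between nodes 0 and 1) = 1/(1/36 + 1/16 + 1/3000) = 11.04 Ω
R_th = 11.04 Ω

Final answer: V_th = 3.679 V, R_th = 11.04 Ω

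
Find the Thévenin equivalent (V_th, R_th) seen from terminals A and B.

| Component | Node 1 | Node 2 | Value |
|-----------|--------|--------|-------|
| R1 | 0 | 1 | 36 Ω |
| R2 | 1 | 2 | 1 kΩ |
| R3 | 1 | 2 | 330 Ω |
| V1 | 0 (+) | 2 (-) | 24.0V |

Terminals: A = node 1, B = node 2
Step 1 — V_th is the open-circuit voltage V_A - V_B (nothing connected across the terminals).
Nodal analysis, taking node 2 as the 0 V reference.
Source V1 fixes V_0 = 24 V.
KCL at each unknown node (sum of currents leaving = 0; resistances in Ω):
  Node 1: (V_1 - 24)/36 + (V_1 - 0)/1000 + (V_1 - 0)/330 = 0
Collecting terms: 0.03181 × V_1 = 0.6667  =>  V_1 = 20.96 V
V_th = V_1 - V_2 = 20.96 - 0 = 20.96 V
Step 2 — R_th: zero the source — replace V1 by a short circuit (node 2 merges into node 0) — and find the resistance seen between A (node 1) and B (node 0).
Reduce the network between node 1 (A) and node 0 (B) by series/parallel combination:
  Rp1 = R1 ‖ R2 ‖ R3 (parallel, all between nodes 0 and 1) = 1/(1/36 + 1/1000 + 1/330) = 31.44 Ω
R_th = 31.44 Ω

Final answer: V_th = 20.96 V, R_th = 31.44 Ω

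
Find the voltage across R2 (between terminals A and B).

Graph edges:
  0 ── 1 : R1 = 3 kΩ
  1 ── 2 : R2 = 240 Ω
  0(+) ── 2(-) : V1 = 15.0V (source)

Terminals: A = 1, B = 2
R1 and R2 are in series across V1 (node 0 → node 1 → node 2), and the output A–B is taken across R2, so this is a voltage divider.
Series current: I = V1/(R1 + R2) = 15/(3000 + 240) = 15/3240 = 0.00463 A
V_R2 = I × R2 = V1 × R2/(R1 + R2) = 15 × 240/3240 = 1.111 V

Final answer: 1.111 V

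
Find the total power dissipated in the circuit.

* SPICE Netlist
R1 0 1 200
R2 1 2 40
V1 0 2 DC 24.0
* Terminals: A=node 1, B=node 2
Nodal analysis, taking node 2 as the 0 V reference.
Source V1 fixes V_0 = 24 V.
KCL at each unknown node (sum of currents leaving = 0; resistances in Ω):
  Node 1: (V_1 - 24)/200 + (V_1 - 0)/40 = 0
Collecting terms: 0.03 × V_1 = 0.12  =>  V_1 = 4 V
Power in each resistor, P = (ΔV)²/R:
  P_R1 = (24 - 4)²/200 = 2 W
  P_R2 = (4 - 0)²/40 = 0.4 W
P_total = P_R1 + P_R2 = 2.4 W

Final answer: 2.4 W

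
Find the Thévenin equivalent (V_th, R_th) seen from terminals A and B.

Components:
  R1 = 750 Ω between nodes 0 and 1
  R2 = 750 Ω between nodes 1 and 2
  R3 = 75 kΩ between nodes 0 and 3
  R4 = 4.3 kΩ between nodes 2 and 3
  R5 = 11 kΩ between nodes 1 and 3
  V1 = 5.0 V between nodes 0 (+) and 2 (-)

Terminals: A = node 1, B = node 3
Step 1 — V_th is the open-circuit voltage V_A - V_B (nothing connected across the terminals).
Nodal analysis, taking node 2 as the 0 V reference.
Source V1 fixes V_0 = 5 V.
KCL at each unknown node (sum of currents leaving = 0; resistances in Ω):
  Node 1: (V_1 - 5)/750 + (V_1 - 0)/750 + (V_1 - V_3)/11000 = 0
  Node 3: (V_3 - 5)/75000 + (V_3 - 0)/4300 + (V_3 - V_1)/11000 = 0
Collecting terms (coefficients in siemens):
  0.002758·V_1 - 0.00009091·V_3 = 0.006667
  0.0003368·V_3 - 0.00009091·V_1 = 0.00006667
Determinant D = (0.002758)(0.0003368) - (-0.00009091)(-0.00009091) = 0.0000009205
V_1 = [(0.006667)(0.0003368) - (-0.00009091)(0.00006667)]/D = 2.446 V
V_3 = [(0.002758)(0.00006667) - (0.006667)(-0.00009091)]/D = 0.8581 V
V_th = V_1 - V_3 = 2.446 - 0.8581 = 1.588 V
Step 2 — R_th: zero the source — replace V1 by a short circuit (node 2 merges into node 0) — and find the resistance seen between A (node 1) and B (node 3).
Reduce the network between node 1 (A) and node 3 (B) by series/parallel combination:
  Rp1 = R1 ‖ R2 (parallel, both between nodes 0 and 1) = 1/(1/750 + 1/750) = 375 Ω
  Rp2 = R3 ‖ R4 (parallel, both between nodes 0 and 3) = 1/(1/75000 + 1/4300) = 4067 Ω
  Rs1 = Rp1 + Rp2 (series, joined only at node 0) = 375 + 4067 = 4442 Ω
  Rp3 = R5 ‖ Rs1 (parallel, both between nodes 1 and 3) = 1/(1/11000 + 1/4442) = 3164 Ω
R_th = 3.164 kΩ

Final answer: V_th = 1.588 V, R_th = 3.164 kΩ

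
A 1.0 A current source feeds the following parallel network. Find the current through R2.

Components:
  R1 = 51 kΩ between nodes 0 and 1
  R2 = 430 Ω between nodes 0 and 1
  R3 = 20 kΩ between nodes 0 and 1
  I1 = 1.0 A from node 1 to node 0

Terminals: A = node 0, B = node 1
All resistors sit directly between nodes 0 and 1, so they are in parallel and share one voltage V; the full source current 1 A splits among them.
1/R_par = 1/51000 + 1/430 + 1/20000 = 0.002395 S  =>  R_par = 417.5 Ω
V = I × R_par = 1 × 417.5 = 417.5 V
I_R2 = V/R2 = 417.5/430 = 0.9709 A

Final answer: 0.9709 A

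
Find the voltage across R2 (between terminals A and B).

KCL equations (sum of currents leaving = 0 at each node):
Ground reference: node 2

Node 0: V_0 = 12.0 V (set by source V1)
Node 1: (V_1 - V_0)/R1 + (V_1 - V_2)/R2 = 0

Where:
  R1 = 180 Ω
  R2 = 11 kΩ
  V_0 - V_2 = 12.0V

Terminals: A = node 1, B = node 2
R1 and R2 are in series across V1 (node 0 → node 1 → node 2), and the output A–B is taken across R2, so this is a voltage divider.
Series current: I = V1/(R1 + R2) = 12/(180 + 11000) = 12/11180 = 0.001073 A
V_R2 = I × R2 = V1 × R2/(R1 + R2) = 12 × 11000/11180 = 11.81 V

Final answer: 11.81 V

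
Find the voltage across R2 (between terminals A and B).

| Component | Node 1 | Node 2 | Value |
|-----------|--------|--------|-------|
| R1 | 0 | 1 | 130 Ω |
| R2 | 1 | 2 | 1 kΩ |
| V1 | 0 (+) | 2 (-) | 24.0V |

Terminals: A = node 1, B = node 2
R1 and R2 are in series across V1 (node 0 → node 1 → node 2), and the output A–B is taken across R2, so this is a voltage divider.
Series current: I = V1/(R1 + R2) = 24/(130 + 1000) = 24/1130 = 0.02124 A
V_R2 = I × R2 = V1 × R2/(R1 + R2) = 24 × 1000/1130 = 21.24 V

Final answer: 21.24 V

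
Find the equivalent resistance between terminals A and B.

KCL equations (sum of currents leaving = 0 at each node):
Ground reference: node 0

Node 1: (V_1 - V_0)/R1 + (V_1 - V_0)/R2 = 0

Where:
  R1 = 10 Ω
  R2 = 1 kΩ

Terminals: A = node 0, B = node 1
Reduce the network between node 0 (A) and node 1 (B) by series/parallel combination:
  Rp1 = R1 ‖ R2 (parallel, both between nodes 0 and 1) = 1/(1/10 + 1/1000) = 9.901 Ω
R_eq = 9.901 Ω

Final answer: 9.901 Ω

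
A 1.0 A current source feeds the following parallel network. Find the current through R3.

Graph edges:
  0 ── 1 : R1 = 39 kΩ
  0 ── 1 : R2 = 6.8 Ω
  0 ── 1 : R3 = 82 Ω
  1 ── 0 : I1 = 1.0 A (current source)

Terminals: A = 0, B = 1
All resistors sit directly between nodes 0 and 1, so they are in parallel and share one voltage V; the full source current 1 A splits among them.
1/R_par = 1/39000 + 1/6.8 + 1/82 = 0.1593 S  =>  R_par = 6.278 Ω
V = I × R_par = 1 × 6.278 = 6.278 V
I_R3 = V/R3 = 6.278/82 = 0.07656 A

Final answer: 0.07656 A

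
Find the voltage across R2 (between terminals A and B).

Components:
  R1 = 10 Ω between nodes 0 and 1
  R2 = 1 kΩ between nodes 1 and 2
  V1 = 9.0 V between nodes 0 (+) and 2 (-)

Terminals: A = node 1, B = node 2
R1 and R2 are in series across V1 (node 0 → node 1 → node 2), and the output A–B is taken across R2, so this is a voltage divider.
Series current: I = V1/(R1 + R2) = 9/(10 + 1000) = 9/1010 = 0.008911 A
V_R2 = I × R2 = V1 × R2/(R1 + R2) = 9 × 1000/1010 = 8.911 V

Final answer: 8.911 V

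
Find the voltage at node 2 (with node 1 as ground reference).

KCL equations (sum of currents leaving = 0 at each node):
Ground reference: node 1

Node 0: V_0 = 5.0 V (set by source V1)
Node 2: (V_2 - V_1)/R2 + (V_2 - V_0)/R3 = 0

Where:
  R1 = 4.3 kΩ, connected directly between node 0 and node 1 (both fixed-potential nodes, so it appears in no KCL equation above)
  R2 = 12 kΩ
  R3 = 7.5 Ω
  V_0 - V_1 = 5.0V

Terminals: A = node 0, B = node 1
Nodal analysis, taking node 1 as the 0 V reference.
Source V1 fixes V_0 = 5 V.
KCL at each unknown node (sum of currents leaving = 0; resistances in Ω):
  Node 2: (V_2 - 0)/12000 + (V_2 - 5)/7.5 = 0
Collecting terms: 0.1334 × V_2 = 0.6667  =>  V_2 = 4.997 V
The requested potential is V_2 = 4.997 V.

Final answer: V_2 = 4.997 V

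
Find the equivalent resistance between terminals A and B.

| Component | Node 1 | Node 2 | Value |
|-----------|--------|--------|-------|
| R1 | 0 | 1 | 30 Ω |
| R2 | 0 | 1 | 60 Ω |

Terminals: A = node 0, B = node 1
Reduce the network between node 0 (A) and node 1 (B) by series/parallel combination:
  Rp1 = R1 ‖ R2 (parallel, both between nodes 0 and 1) = 1/(1/30 + 1/60) = 20 Ω
R_eq = 20 Ω

Final answer: 20 Ω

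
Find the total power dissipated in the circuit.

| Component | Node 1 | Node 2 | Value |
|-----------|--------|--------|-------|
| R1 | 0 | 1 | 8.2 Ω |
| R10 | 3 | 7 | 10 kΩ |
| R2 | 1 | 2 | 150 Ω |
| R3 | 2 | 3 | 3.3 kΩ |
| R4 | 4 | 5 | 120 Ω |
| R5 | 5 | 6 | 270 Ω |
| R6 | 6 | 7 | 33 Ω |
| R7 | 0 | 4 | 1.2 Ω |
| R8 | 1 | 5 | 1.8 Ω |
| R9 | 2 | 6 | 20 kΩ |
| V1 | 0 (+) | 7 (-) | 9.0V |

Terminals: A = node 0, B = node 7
Nodal analysis, taking node 7 as the 0 V reference.
Source V1 fixes V_0 = 9 V.
KCL at each unknown node (sum of currents leaving = 0; resistances in Ω):
  Node 1: (V_1 - 9)/8.2 + (V_1 - V_2)/150 + (V_1 - V_5)/1.8 = 0
  Node 2: (V_2 - V_1)/150 + (V_2 - V_3)/3300 + (V_2 - V_6)/20000 = 0
  Node 3: (V_3 - V_2)/3300 + (V_3 - 0)/10000 = 0
  Node 4: (V_4 - V_5)/120 + (V_4 - 9)/1.2 = 0
  Node 5: (V_5 - V_4)/120 + (V_5 - V_6)/270 + (V_5 - V_1)/1.8 = 0
  Node 6: (V_6 - V_5)/270 + (V_6 - 0)/33 + (V_6 - V_2)/20000 = 0
Collecting terms (coefficients in siemens):
  0.6842·V_1 - 0.006667·V_2 - 0.5556·V_5 = 1.098
  0.00702·V_2 - 0.006667·V_1 - 0.000303·V_3 - 0.00005·V_6 = 0
  0.000403·V_3 - 0.000303·V_2 = 0
  0.8417·V_4 - 0.008333·V_5 = 7.5
  0.5676·V_5 - 0.5556·V_1 - 0.008333·V_4 - 0.003704·V_6 = 0
  0.03406·V_6 - 0.00005·V_2 - 0.003704·V_5 = 0
Solving these 6 simultaneous equations (Gaussian elimination) gives:
  V_1 = 8.774 V, V_2 = 8.62 V, V_3 = 6.481 V, V_4 = 8.997 V
  V_5 = 8.727 V, V_6 = 0.9617 V
Power in each resistor, P = (ΔV)²/R:
  P_R1 = (9 - 8.774)²/8.2 = 0.006216 W
  P_R2 = (8.774 - 8.62)²/150 = 0.0001594 W
  P_R3 = (8.62 - 6.481)²/3300 = 0.001386 W
  P_R4 = (8.997 - 8.727)²/120 = 0.000611 W
  P_R5 = (8.727 - 0.9617)²/270 = 0.2233 W
  P_R6 = (0.9617 - 0)²/33 = 0.02802 W
  P_R7 = (9 - 8.997)²/1.2 = 0.00000611 W
  P_R8 = (8.774 - 8.727)²/1.8 = 0.001264 W
  P_R9 = (8.62 - 0.9617)²/20000 = 0.002932 W
  P_R10 = (6.481 - 0)²/10000 = 0.0042 W
P_total = P_R1 + P_R2 + P_R3 + P_R4 + P_R5 + P_R6 + P_R7 + P_R8 + P_R9 + P_R10 = 0.2681 W

Final answer: 0.2681 W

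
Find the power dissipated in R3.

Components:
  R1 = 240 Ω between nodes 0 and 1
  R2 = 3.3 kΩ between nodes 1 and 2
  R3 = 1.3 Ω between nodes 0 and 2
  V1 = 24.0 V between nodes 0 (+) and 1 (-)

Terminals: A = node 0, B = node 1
Nodal analysis, taking node 1 as the 0 V reference.
Source V1 fixes V_0 = 24 V.
KCL at each unknown node (sum of currents leaving = 0; resistances in Ω):
  Node 2: (V_2 - 0)/3300 + (V_2 - 24)/1.3 = 0
Collecting terms: 0.7695 × V_2 = 18.46  =>  V_2 = 23.99 V
I_R3 = (V_0 - V_2)/R3 = (24 - 23.99)/1.3 = 0.00727 A
P_R3 = I_R3² × R3 = (0.00727)² × 1.3 = 0.00006871 W

Final answer: 6.871e-05 W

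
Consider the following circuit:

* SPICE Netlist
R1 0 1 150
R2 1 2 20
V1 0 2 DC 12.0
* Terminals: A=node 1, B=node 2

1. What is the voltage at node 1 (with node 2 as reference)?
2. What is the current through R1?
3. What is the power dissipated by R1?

Nodal analysis, taking node 2 as the 0 V reference.
Source V1 fixes V_0 = 12 V.
KCL at each unknown node (sum of currents leaving = 0; resistances in Ω):
  Node 1: (V_1 - 12)/150 + (V_1 - 0)/20 = 0
Collecting terms: 0.05667 × V_1 = 0.08  =>  V_1 = 1.412 V
Part 1:
  Read off the nodal solution: V_1 = 1.412 V
Part 2:
  I_R1 = (V_0 - V_1)/R1 = (12 - 1.412)/150 = 0.07059 A
  Magnitude: I_R1 = 0.07059 A
Part 3:
  I_R1 = (V_0 - V_1)/R1 = (12 - 1.412)/150 = 0.07059 A
  P_R1 = I_R1² × R1 = (0.07059)² × 150 = 0.7474 W

Final answers:
1. V_1 = 1.412 V
2. I_R1 = 0.07059 A
3. P_R1 = 0.7474 W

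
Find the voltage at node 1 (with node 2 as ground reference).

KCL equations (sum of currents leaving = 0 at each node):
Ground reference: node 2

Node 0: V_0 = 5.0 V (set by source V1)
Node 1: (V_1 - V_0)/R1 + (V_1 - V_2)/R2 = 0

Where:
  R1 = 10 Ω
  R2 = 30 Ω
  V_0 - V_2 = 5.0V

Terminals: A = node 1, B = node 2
Nodal analysis, taking node 2 as the 0 V reference.
Source V1 fixes V_0 = 5 V.
KCL at each unknown node (sum of currents leaving = 0; resistances in Ω):
  Node 1: (V_1 - 5)/10 + (V_1 - 0)/30 = 0
Collecting terms: 0.1333 × V_1 = 0.5  =>  V_1 = 3.75 V
The requested potential is V_1 = 3.75 V.

Final answer: V_1 = 3.75 V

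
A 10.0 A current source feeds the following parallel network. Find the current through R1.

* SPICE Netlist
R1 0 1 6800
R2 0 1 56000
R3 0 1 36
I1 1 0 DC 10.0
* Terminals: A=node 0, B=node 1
All resistors sit directly between nodes 0 and 1, so they are in parallel and share one voltage V; the full source current 10 A splits among them.
1/R_par = 1/6800 + 1/56000 + 1/36 = 0.02794 S  =>  R_par = 35.79 Ω
V = I × R_par = 10 × 35.79 = 357.9 V
I_R1 = V/R1 = 357.9/6800 = 0.05263 A

Final answer: 0.05263 A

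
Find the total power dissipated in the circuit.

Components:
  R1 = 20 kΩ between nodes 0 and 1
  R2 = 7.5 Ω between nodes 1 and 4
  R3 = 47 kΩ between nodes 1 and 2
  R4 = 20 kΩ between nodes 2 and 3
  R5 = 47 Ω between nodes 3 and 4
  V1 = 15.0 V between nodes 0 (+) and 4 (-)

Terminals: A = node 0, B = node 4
Nodal analysis, taking node 4 as the 0 V reference.
Source V1 fixes V_0 = 15 V.
KCL at each unknown node (sum of currents leaving = 0; resistances in Ω):
  Node 1: (V_1 - 15)/20000 + (V_1 - 0)/7.5 + (V_1 - V_2)/47000 = 0
  Node 2: (V_2 - V_1)/47000 + (V_2 - V_3)/20000 = 0
  Node 3: (V_3 - V_2)/20000 + (V_3 - 0)/47 = 0
Collecting terms (coefficients in siemens):
  0.1334·V_1 - 0.00002128·V_2 = 0.00075
  0.00007128·V_2 - 0.00002128·V_1 - 0.00005·V_3 = 0
  0.02133·V_3 - 0.00005·V_2 = 0
Solving these 3 simultaneous equations (Gaussian elimination) gives:
  V_1 = 0.005622 V, V_2 = 0.001681 V, V_3 = 0.000003941 V
Power in each resistor, P = (ΔV)²/R:
  P_R1 = (15 - 0.005622)²/20000 = 0.01124 W
  P_R2 = (0.005622 - 0)²/7.5 = 0.000004215 W
  P_R3 = (0.005622 - 0.001681)²/47000 = 0.0000000003305 W
  P_R4 = (0.001681 - 0.000003941)²/20000 = 0.0000000001406 W
  P_R5 = (0.000003941 - 0)²/47 = 0.0000000000003305 W
P_total = P_R1 + P_R2 + P_R3 + P_R4 + P_R5 = 0.01125 W

Final answer: 0.01125 W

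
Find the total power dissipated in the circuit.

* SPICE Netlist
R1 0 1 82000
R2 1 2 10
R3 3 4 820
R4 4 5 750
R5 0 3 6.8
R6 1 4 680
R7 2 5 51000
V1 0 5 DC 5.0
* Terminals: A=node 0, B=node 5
Nodal analysis, taking node 5 as the 0 V reference.
Source V1 fixes V_0 = 5 V.
KCL at each unknown node (sum of currents leaving = 0; resistances in Ω):
  Node 1: (V_1 - 5)/82000 + (V_1 - V_2)/10 + (V_1 - V_4)/680 = 0
  Node 2: (V_2 - V_1)/10 + (V_2 - 0)/51000 = 0
  Node 3: (V_3 - V_4)/820 + (V_3 - 5)/6.8 = 0
  Node 4: (V_4 - V_3)/820 + (V_4 - 0)/750 + (V_4 - V_1)/680 = 0
Collecting terms (coefficients in siemens):
  0.1015·V_1 - 0.1·V_2 - 0.001471·V_4 = 0.00006098
  0.1·V_2 - 0.1·V_1 = 0
  0.1483·V_3 - 0.00122·V_4 = 0.7353
  0.004023·V_4 - 0.001471·V_1 - 0.00122·V_3 = 0
Solving these 4 simultaneous equations (Gaussian elimination) gives:
  V_1 = 2.363 V, V_2 = 2.363 V, V_3 = 4.978 V, V_4 = 2.373 V
Power in each resistor, P = (ΔV)²/R:
  P_R1 = (5 - 2.363)²/82000 = 0.0000848 W
  P_R2 = (2.363 - 2.363)²/10 = 0.00000002146 W
  P_R3 = (4.978 - 2.373)²/820 = 0.00828 W
  P_R4 = (2.373 - 0)²/750 = 0.007506 W
  P_R5 = (5 - 4.978)²/6.8 = 0.00006867 W
  P_R6 = (2.363 - 2.373)²/680 = 0.0000001365 W
  P_R7 = (2.363 - 0)²/51000 = 0.0001094 W
P_total = P_R1 + P_R2 + P_R3 + P_R4 + P_R5 + P_R6 + P_R7 = 0.01605 W

Final answer: 0.01605 W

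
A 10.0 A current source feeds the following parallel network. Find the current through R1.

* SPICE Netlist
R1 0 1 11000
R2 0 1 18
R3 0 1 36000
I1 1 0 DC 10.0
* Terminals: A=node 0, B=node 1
All resistors sit directly between nodes 0 and 1, so they are in parallel and share one voltage V; the full source current 10 A splits among them.
1/R_par = 1/11000 + 1/18 + 1/36000 = 0.05567 S  =>  R_par = 17.96 Ω
V = I × R_par = 10 × 17.96 = 179.6 V
I_R1 = V/R1 = 179.6/11000 = 0.01633 A

Final answer: 0.01633 A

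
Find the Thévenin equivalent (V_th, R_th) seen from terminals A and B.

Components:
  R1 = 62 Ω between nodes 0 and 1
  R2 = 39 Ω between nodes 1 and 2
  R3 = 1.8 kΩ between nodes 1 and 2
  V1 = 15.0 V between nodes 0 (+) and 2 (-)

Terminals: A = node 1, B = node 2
Step 1 — V_th is the open-circuit voltage V_A - V_B (nothing connected across the terminals).
Nodal analysis, taking node 2 as the 0 V reference.
Source V1 fixes V_0 = 15 V.
KCL at each unknown node (sum of currents leaving = 0; resistances in Ω):
  Node 1: (V_1 - 15)/62 + (V_1 - 0)/39 + (V_1 - 0)/1800 = 0
Collecting terms: 0.04233 × V_1 = 0.2419  =>  V_1 = 5.716 V
V_th = V_1 - V_2 = 5.716 - 0 = 5.716 V
Step 2 — R_th: zero the source — replace V1 by a short circuit (node 2 merges into node 0) — and find the resistance seen between A (node 1) and B (node 0).
Reduce the network between node 1 (A) and node 0 (B) by series/parallel combination:
  Rp1 = R1 ‖ R2 ‖ R3 (parallel, all between nodes 0 and 1) = 1/(1/62 + 1/39 + 1/1800) = 23.63 Ω
R_th = 23.63 Ω

Final answer: V_th = 5.716 V, R_th = 23.63 Ω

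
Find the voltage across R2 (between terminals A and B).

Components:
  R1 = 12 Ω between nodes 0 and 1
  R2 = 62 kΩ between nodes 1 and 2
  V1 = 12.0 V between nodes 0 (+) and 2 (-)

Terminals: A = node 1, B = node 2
R1 and R2 are in series across V1 (node 0 → node 1 → node 2), and the output A–B is taken across R2, so this is a voltage divider.
Series current: I = V1/(R1 + R2) = 12/(12 + 62000) = 12/62010 = 0.0001935 A
V_R2 = I × R2 = V1 × R2/(R1 + R2) = 12 × 62000/62010 = 12 V

Final answer: 12 V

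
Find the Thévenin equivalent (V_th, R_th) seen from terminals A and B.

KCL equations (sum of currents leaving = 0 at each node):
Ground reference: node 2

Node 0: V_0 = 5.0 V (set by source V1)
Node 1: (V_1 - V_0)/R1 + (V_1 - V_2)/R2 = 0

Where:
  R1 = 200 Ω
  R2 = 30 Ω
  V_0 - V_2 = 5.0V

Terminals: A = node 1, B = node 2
Step 1 — V_th is the open-circuit voltage V_A - V_B (nothing connected across the terminals).
Nodal analysis, taking node 2 as the 0 V reference.
Source V1 fixes V_0 = 5 V.
KCL at each unknown node (sum of currents leaving = 0; resistances in Ω):
  Node 1: (V_1 - 5)/200 + (V_1 - 0)/30 = 0
Collecting terms: 0.03833 × V_1 = 0.025  =>  V_1 = 0.6522 V
V_th = V_1 - V_2 = 0.6522 - 0 = 0.6522 V
Step 2 — R_th: zero the source — replace V1 by a short circuit (node 2 merges into node 0) — and find the resistance seen between A (node 1) and B (node 0).
Reduce the network between node 1 (A) and node 0 (B) by series/parallel combination:
  Rp1 = R1 ‖ R2 (parallel, both between nodes 0 and 1) = 1/(1/200 + 1/30) = 26.09 Ω
R_th = 26.09 Ω

Final answer: V_th = 0.6522 V, R_th = 26.09 Ω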